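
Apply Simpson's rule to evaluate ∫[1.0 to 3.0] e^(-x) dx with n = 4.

f(x) = e^(-x)
a = 1.0, b = 3.0, n = 4
h = (b - a)/n = 0.500000

Simpson's rule: (h/3)[f(x₀) + 4f(x₁) + 2f(x₂) + ... + f(xₙ)]

x_0 = 1.0000, f(x_0) = 0.367879, coefficient = 1
x_1 = 1.5000, f(x_1) = 0.223130, coefficient = 4
x_2 = 2.0000, f(x_2) = 0.135335, coefficient = 2
x_3 = 2.5000, f(x_3) = 0.082085, coefficient = 4
x_4 = 3.0000, f(x_4) = 0.049787, coefficient = 1

I ≈ (0.500000/3) × 1.909198 = 0.318200
Exact value: 0.318092
Error: 0.000107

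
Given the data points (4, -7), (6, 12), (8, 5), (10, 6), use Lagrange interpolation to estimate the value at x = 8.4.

Lagrange interpolation formula:
P(x) = Σ yᵢ × Lᵢ(x)
where Lᵢ(x) = Π_{j≠i} (x - xⱼ)/(xᵢ - xⱼ)

L_0(8.4) = (8.4 - 6)/(4 - 6) × (8.4 - 8)/(4 - 8) × (8.4 - 10)/(4 - 10) = 0.032000
L_1(8.4) = (8.4 - 4)/(6 - 4) × (8.4 - 8)/(6 - 8) × (8.4 - 10)/(6 - 10) = -0.176000
L_2(8.4) = (8.4 - 4)/(8 - 4) × (8.4 - 6)/(8 - 6) × (8.4 - 10)/(8 - 10) = 1.056000
L_3(8.4) = (8.4 - 4)/(10 - 4) × (8.4 - 6)/(10 - 6) × (8.4 - 8)/(10 - 8) = 0.088000

P(8.4) = (-7)×L_0(8.4) + 12×L_1(8.4) + 5×L_2(8.4) + 6×L_3(8.4)
P(8.4) = 3.472000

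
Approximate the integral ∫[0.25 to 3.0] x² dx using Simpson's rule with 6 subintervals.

f(x) = x²
a = 0.25, b = 3.0, n = 6
h = (b - a)/n = 0.458333

Simpson's rule: (h/3)[f(x₀) + 4f(x₁) + 2f(x₂) + ... + f(xₙ)]

x_0 = 0.2500, f(x_0) = 0.062500, coefficient = 1
x_1 = 0.7083, f(x_1) = 0.501736, coefficient = 4
x_2 = 1.1667, f(x_2) = 1.361111, coefficient = 2
x_3 = 1.6250, f(x_3) = 2.640625, coefficient = 4
x_4 = 2.0833, f(x_4) = 4.340278, coefficient = 2
x_5 = 2.5417, f(x_5) = 6.460069, coefficient = 4
x_6 = 3.0000, f(x_6) = 9.000000, coefficient = 1

I ≈ (0.458333/3) × 58.875000 = 8.994792
Exact value: 8.994792
Error: 0.000000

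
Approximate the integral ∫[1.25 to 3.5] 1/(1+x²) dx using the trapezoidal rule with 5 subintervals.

f(x) = 1/(1+x²)
a = 1.25, b = 3.5, n = 5
h = (b - a)/n = 0.450000

Trapezoidal rule: (h/2)[f(x₀) + 2f(x₁) + 2f(x₂) + ... + f(xₙ)]

x_0 = 1.2500, f(x_0) = 0.390244, coefficient = 1
x_1 = 1.7000, f(x_1) = 0.257069, coefficient = 2
x_2 = 2.1500, f(x_2) = 0.177857, coefficient = 2
x_3 = 2.6000, f(x_3) = 0.128866, coefficient = 2
x_4 = 3.0500, f(x_4) = 0.097064, coefficient = 2
x_5 = 3.5000, f(x_5) = 0.075472, coefficient = 1

I ≈ (0.450000/2) × 1.787428 = 0.402171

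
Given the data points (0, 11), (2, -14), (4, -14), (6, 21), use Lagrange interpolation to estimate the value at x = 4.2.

Lagrange interpolation formula:
P(x) = Σ yᵢ × Lᵢ(x)
where Lᵢ(x) = Π_{j≠i} (x - xⱼ)/(xᵢ - xⱼ)

L_0(4.2) = (4.2 - 2)/(0 - 2) × (4.2 - 4)/(0 - 4) × (4.2 - 6)/(0 - 6) = 0.016500
L_1(4.2) = (4.2 - 0)/(2 - 0) × (4.2 - 4)/(2 - 4) × (4.2 - 6)/(2 - 6) = -0.094500
L_2(4.2) = (4.2 - 0)/(4 - 0) × (4.2 - 2)/(4 - 2) × (4.2 - 6)/(4 - 6) = 1.039500
L_3(4.2) = (4.2 - 0)/(6 - 0) × (4.2 - 2)/(6 - 2) × (4.2 - 4)/(6 - 4) = 0.038500

P(4.2) = 11×L_0(4.2) + (-14)×L_1(4.2) + (-14)×L_2(4.2) + 21×L_3(4.2)
P(4.2) = -12.240000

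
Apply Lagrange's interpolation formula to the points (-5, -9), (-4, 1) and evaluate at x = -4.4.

Lagrange interpolation formula:
P(x) = Σ yᵢ × Lᵢ(x)
where Lᵢ(x) = Π_{j≠i} (x - xⱼ)/(xᵢ - xⱼ)

L_0(-4.4) = (-4.4 - (-4))/(-5 - (-4)) = 0.400000
L_1(-4.4) = (-4.4 - (-5))/(-4 - (-5)) = 0.600000

P(-4.4) = (-9)×L_0(-4.4) + 1×L_1(-4.4)
P(-4.4) = -3.000000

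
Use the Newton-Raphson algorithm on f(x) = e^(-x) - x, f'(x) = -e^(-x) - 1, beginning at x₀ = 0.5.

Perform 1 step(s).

f(x) = e^(-x) - x
f'(x) = -e^(-x) - 1
x₀ = 0.5

Newton-Raphson formula: x_{n+1} = x_n - f(x_n)/f'(x_n)

Iteration 1:
  f(0.500000) = 0.106531
  f'(0.500000) = -1.606531
  x_1 = 0.500000 - 0.106531/(-1.606531) = 0.566311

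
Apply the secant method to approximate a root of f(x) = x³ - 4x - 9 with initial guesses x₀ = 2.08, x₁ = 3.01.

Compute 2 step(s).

f(x) = x³ - 4x - 9
x₀ = 2.08, x₁ = 3.01

Secant formula: x_{n+1} = x_n - f(x_n)(x_n - x_{n-1})/(f(x_n) - f(x_{n-1}))

Iteration 1:
  f(2.080000) = -8.321088
  f(3.010000) = 6.230901
  x_2 = 3.010000 - 6.230901×(3.010000 - 2.080000)/(6.230901 - (-8.321088))
       = 2.611791
Iteration 2:
  f(3.010000) = 6.230901
  f(2.611791) = -1.630962
  x_3 = 2.611791 - (-1.630962)×(2.611791 - 3.010000)/(-1.630962 - 6.230901)
       = 2.694400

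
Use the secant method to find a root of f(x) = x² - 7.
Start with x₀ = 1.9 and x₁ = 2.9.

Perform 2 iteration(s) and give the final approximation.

f(x) = x² - 7
x₀ = 1.9, x₁ = 2.9

Secant formula: x_{n+1} = x_n - f(x_n)(x_n - x_{n-1})/(f(x_n) - f(x_{n-1}))

Iteration 1:
  f(1.900000) = -3.390000
  f(2.900000) = 1.410000
  x_2 = 2.900000 - 1.410000×(2.900000 - 1.900000)/(1.410000 - (-3.390000))
       = 2.606250
Iteration 2:
  f(2.900000) = 1.410000
  f(2.606250) = -0.207461
  x_3 = 2.606250 - (-0.207461)×(2.606250 - 2.900000)/(-0.207461 - 1.410000)
       = 2.643927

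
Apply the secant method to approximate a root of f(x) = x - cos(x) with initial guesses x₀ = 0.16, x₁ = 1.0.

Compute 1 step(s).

f(x) = x - cos(x)
x₀ = 0.16, x₁ = 1.0

Secant formula: x_{n+1} = x_n - f(x_n)(x_n - x_{n-1})/(f(x_n) - f(x_{n-1}))

Iteration 1:
  f(0.160000) = -0.827227
  f(1.000000) = 0.459698
  x_2 = 1.000000 - 0.459698×(1.000000 - 0.160000)/(0.459698 - (-0.827227))
       = 0.699947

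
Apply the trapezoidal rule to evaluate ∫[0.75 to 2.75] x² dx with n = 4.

f(x) = x²
a = 0.75, b = 2.75, n = 4
h = (b - a)/n = 0.500000

Trapezoidal rule: (h/2)[f(x₀) + 2f(x₁) + 2f(x₂) + ... + f(xₙ)]

x_0 = 0.7500, f(x_0) = 0.562500, coefficient = 1
x_1 = 1.2500, f(x_1) = 1.562500, coefficient = 2
x_2 = 1.7500, f(x_2) = 3.062500, coefficient = 2
x_3 = 2.2500, f(x_3) = 5.062500, coefficient = 2
x_4 = 2.7500, f(x_4) = 7.562500, coefficient = 1

I ≈ (0.500000/2) × 27.500000 = 6.875000
Exact value: 6.791667
Error: 0.083333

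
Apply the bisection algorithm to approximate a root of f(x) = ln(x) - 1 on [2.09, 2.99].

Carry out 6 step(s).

f(x) = ln(x) - 1
Initial interval: [2.09, 2.99]

Iteration 1:
  c_1 = (2.090000 + 2.990000)/2 = 2.540000
  f(c_1) = f(2.540000) = -0.067836
  f(a) × f(c) ≥ 0, new interval: [2.540000, 2.990000]
Iteration 2:
  c_2 = (2.540000 + 2.990000)/2 = 2.765000
  f(c_2) = f(2.765000) = 0.017041
  f(a) × f(c) < 0, new interval: [2.540000, 2.765000]
Iteration 3:
  c_3 = (2.540000 + 2.765000)/2 = 2.652500
  f(c_3) = f(2.652500) = -0.024497
  f(a) × f(c) ≥ 0, new interval: [2.652500, 2.765000]
Iteration 4:
  c_4 = (2.652500 + 2.765000)/2 = 2.708750
  f(c_4) = f(2.708750) = -0.003513
  f(a) × f(c) ≥ 0, new interval: [2.708750, 2.765000]
Iteration 5:
  c_5 = (2.708750 + 2.765000)/2 = 2.736875
  f(c_5) = f(2.736875) = 0.006817
  f(a) × f(c) < 0, new interval: [2.708750, 2.736875]
Iteration 6:
  c_6 = (2.708750 + 2.736875)/2 = 2.722813
  f(c_6) = f(2.722813) = 0.001665
  f(a) × f(c) < 0, new interval: [2.708750, 2.722813]

After 6 iteration(s), the approximation is c_6 = 2.722813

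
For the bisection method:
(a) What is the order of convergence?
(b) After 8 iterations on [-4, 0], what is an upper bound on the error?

(a) Bisection has linear (order 1) convergence; the error is halved each step.

(b) Error bound = (b-a)/2^n = (0 - (-4))/2^{8}
    = 4/2^{8}

(a) 1 (linear); (b) error ≤ 1.56e-02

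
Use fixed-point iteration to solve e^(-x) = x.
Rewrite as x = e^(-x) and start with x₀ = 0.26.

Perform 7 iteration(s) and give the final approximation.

Equation: e^(-x) = x
Fixed-point form: x = e^(-x)
x₀ = 0.26

x_1 = g(0.260000) = 0.771052
x_2 = g(0.771052) = 0.462526
x_3 = g(0.462526) = 0.629691
x_4 = g(0.629691) = 0.532757
x_5 = g(0.532757) = 0.586985
x_6 = g(0.586985) = 0.556001
x_7 = g(0.556001) = 0.573498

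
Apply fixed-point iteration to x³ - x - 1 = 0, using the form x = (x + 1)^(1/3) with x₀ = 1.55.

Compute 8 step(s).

Equation: x³ - x - 1 = 0
Fixed-point form: x = (x + 1)^(1/3)
x₀ = 1.55

x_1 = g(1.550000) = 1.366197
x_2 = g(1.366197) = 1.332550
x_3 = g(1.332550) = 1.326204
x_4 = g(1.326204) = 1.325000
x_5 = g(1.325000) = 1.324772
x_6 = g(1.324772) = 1.324728
x_7 = g(1.324728) = 1.324720
x_8 = g(1.324720) = 1.324718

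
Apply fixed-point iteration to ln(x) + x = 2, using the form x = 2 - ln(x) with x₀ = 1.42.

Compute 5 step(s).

Equation: ln(x) + x = 2
Fixed-point form: x = 2 - ln(x)
x₀ = 1.42

x_1 = g(1.420000) = 1.649343
x_2 = g(1.649343) = 1.499623
x_3 = g(1.499623) = 1.594786
x_4 = g(1.594786) = 1.533260
x_5 = g(1.533260) = 1.572604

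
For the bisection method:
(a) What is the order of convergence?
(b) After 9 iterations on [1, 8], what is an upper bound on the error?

(a) Bisection has linear (order 1) convergence; the error is halved each step.

(b) Error bound = (b-a)/2^n = (8 - 1)/2^{9}
    = 7/2^{9}

(a) 1 (linear); (b) error ≤ 1.37e-02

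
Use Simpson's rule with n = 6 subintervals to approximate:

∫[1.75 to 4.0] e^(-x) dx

f(x) = e^(-x)
a = 1.75, b = 4.0, n = 6
h = (b - a)/n = 0.375000

Simpson's rule: (h/3)[f(x₀) + 4f(x₁) + 2f(x₂) + ... + f(xₙ)]

x_0 = 1.7500, f(x_0) = 0.173774, coefficient = 1
x_1 = 2.1250, f(x_1) = 0.119433, coefficient = 4
x_2 = 2.5000, f(x_2) = 0.082085, coefficient = 2
x_3 = 2.8750, f(x_3) = 0.056416, coefficient = 4
x_4 = 3.2500, f(x_4) = 0.038774, coefficient = 2
x_5 = 3.6250, f(x_5) = 0.026649, coefficient = 4
x_6 = 4.0000, f(x_6) = 0.018316, coefficient = 1

I ≈ (0.375000/3) × 1.243801 = 0.155475
Exact value: 0.155458
Error: 0.000017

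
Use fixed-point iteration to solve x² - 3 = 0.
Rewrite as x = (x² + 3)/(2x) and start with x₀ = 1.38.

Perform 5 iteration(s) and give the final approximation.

Equation: x² - 3 = 0
Fixed-point form: x = (x² + 3)/(2x)
x₀ = 1.38

x_1 = g(1.380000) = 1.776957
x_2 = g(1.776957) = 1.732618
x_3 = g(1.732618) = 1.732051
x_4 = g(1.732051) = 1.732051
x_5 = g(1.732051) = 1.732051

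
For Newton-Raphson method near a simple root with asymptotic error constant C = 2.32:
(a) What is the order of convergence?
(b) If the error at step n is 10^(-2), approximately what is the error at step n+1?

(a) Newton-Raphson has quadratic (order 2) convergence near simple roots.
    This means |e_{n+1}| ≈ C|e_n|².

(b) With |e_n| = 10^(-2) and C = 2.32:
    |e_{n+1}| ≈ 2.32 × (10^(-2))² = 2.32 × 10^(-4)

(a) 2 (quadratic); (b) |e_{n+1}| ≈ 2.320e-04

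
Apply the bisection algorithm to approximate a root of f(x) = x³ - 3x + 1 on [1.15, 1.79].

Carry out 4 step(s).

f(x) = x³ - 3x + 1
Initial interval: [1.15, 1.79]

Iteration 1:
  c_1 = (1.150000 + 1.790000)/2 = 1.470000
  f(c_1) = f(1.470000) = -0.233477
  f(a) × f(c) ≥ 0, new interval: [1.470000, 1.790000]
Iteration 2:
  c_2 = (1.470000 + 1.790000)/2 = 1.630000
  f(c_2) = f(1.630000) = 0.440747
  f(a) × f(c) < 0, new interval: [1.470000, 1.630000]
Iteration 3:
  c_3 = (1.470000 + 1.630000)/2 = 1.550000
  f(c_3) = f(1.550000) = 0.073875
  f(a) × f(c) < 0, new interval: [1.470000, 1.550000]
Iteration 4:
  c_4 = (1.470000 + 1.550000)/2 = 1.510000
  f(c_4) = f(1.510000) = -0.087049
  f(a) × f(c) ≥ 0, new interval: [1.510000, 1.550000]

After 4 iteration(s), the approximation is c_4 = 1.510000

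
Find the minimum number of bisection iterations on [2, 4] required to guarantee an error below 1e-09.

We need (b-a)/2^n ≤ 1e-09
(4 - 2)/2^n ≤ 1e-09
2/2^n ≤ 1e-09
2^n ≥ 2000000000
n ≥ log₂(2000000000) = 30.90
n ≥ 31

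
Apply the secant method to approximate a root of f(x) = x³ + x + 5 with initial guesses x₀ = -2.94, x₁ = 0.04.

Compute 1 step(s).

f(x) = x³ + x + 5
x₀ = -2.94, x₁ = 0.04

Secant formula: x_{n+1} = x_n - f(x_n)(x_n - x_{n-1})/(f(x_n) - f(x_{n-1}))

Iteration 1:
  f(-2.940000) = -23.352184
  f(0.040000) = 5.040064
  x_2 = 0.040000 - 5.040064×(0.040000 - (-2.940000))/(5.040064 - (-23.352184))
       = -0.488996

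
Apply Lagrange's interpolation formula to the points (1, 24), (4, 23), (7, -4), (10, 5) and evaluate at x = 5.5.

Lagrange interpolation formula:
P(x) = Σ yᵢ × Lᵢ(x)
where Lᵢ(x) = Π_{j≠i} (x - xⱼ)/(xᵢ - xⱼ)

L_0(5.5) = (5.5 - 4)/(1 - 4) × (5.5 - 7)/(1 - 7) × (5.5 - 10)/(1 - 10) = -0.062500
L_1(5.5) = (5.5 - 1)/(4 - 1) × (5.5 - 7)/(4 - 7) × (5.5 - 10)/(4 - 10) = 0.562500
L_2(5.5) = (5.5 - 1)/(7 - 1) × (5.5 - 4)/(7 - 4) × (5.5 - 10)/(7 - 10) = 0.562500
L_3(5.5) = (5.5 - 1)/(10 - 1) × (5.5 - 4)/(10 - 4) × (5.5 - 7)/(10 - 7) = -0.062500

P(5.5) = 24×L_0(5.5) + 23×L_1(5.5) + (-4)×L_2(5.5) + 5×L_3(5.5)
P(5.5) = 8.875000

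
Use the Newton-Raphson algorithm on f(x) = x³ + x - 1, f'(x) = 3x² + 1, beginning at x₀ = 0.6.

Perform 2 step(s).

f(x) = x³ + x - 1
f'(x) = 3x² + 1
x₀ = 0.6

Newton-Raphson formula: x_{n+1} = x_n - f(x_n)/f'(x_n)

Iteration 1:
  f(0.600000) = -0.184000
  f'(0.600000) = 2.080000
  x_1 = 0.600000 - (-0.184000)/2.080000 = 0.688462
Iteration 2:
  f(0.688462) = 0.014778
  f'(0.688462) = 2.421938
  x_2 = 0.688462 - 0.014778/2.421938 = 0.682360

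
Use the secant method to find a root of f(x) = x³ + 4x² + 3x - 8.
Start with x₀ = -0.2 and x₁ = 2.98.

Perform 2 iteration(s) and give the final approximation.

f(x) = x³ + 4x² + 3x - 8
x₀ = -0.2, x₁ = 2.98

Secant formula: x_{n+1} = x_n - f(x_n)(x_n - x_{n-1})/(f(x_n) - f(x_{n-1}))

Iteration 1:
  f(-0.200000) = -8.448000
  f(2.980000) = 62.925192
  x_2 = 2.980000 - 62.925192×(2.980000 - (-0.200000))/(62.925192 - (-8.448000))
       = 0.176397
Iteration 2:
  f(2.980000) = 62.925192
  f(0.176397) = -7.340858
  x_3 = 0.176397 - (-7.340858)×(0.176397 - 2.980000)/(-7.340858 - 62.925192)
       = 0.469296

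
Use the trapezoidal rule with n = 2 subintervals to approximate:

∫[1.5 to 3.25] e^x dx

f(x) = e^x
a = 1.5, b = 3.25, n = 2
h = (b - a)/n = 0.875000

Trapezoidal rule: (h/2)[f(x₀) + 2f(x₁) + 2f(x₂) + ... + f(xₙ)]

x_0 = 1.5000, f(x_0) = 4.481689, coefficient = 1
x_1 = 2.3750, f(x_1) = 10.751013, coefficient = 2
x_2 = 3.2500, f(x_2) = 25.790340, coefficient = 1

I ≈ (0.875000/2) × 51.774055 = 22.651149
Exact value: 21.308651
Error: 1.342498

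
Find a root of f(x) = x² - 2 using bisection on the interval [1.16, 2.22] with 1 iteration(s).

f(x) = x² - 2
Initial interval: [1.16, 2.22]

Iteration 1:
  c_1 = (1.160000 + 2.220000)/2 = 1.690000
  f(c_1) = f(1.690000) = 0.856100
  f(a) × f(c) < 0, new interval: [1.160000, 1.690000]

After 1 iteration(s), the approximation is c_1 = 1.690000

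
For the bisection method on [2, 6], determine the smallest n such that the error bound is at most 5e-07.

We need (b-a)/2^n ≤ 5e-07
(6 - 2)/2^n ≤ 5e-07
4/2^n ≤ 5e-07
2^n ≥ 8000000
n ≥ log₂(8000000) = 22.93
n ≥ 23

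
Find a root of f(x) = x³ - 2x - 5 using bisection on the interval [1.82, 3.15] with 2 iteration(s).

f(x) = x³ - 2x - 5
Initial interval: [1.82, 3.15]

Iteration 1:
  c_1 = (1.820000 + 3.150000)/2 = 2.485000
  f(c_1) = f(2.485000) = 5.375434
  f(a) × f(c) < 0, new interval: [1.820000, 2.485000]
Iteration 2:
  c_2 = (1.820000 + 2.485000)/2 = 2.152500
  f(c_2) = f(2.152500) = 0.668084
  f(a) × f(c) < 0, new interval: [1.820000, 2.152500]

After 2 iteration(s), the approximation is c_2 = 2.152500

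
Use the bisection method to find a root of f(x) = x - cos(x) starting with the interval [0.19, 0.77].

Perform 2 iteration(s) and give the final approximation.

f(x) = x - cos(x)
Initial interval: [0.19, 0.77]

Iteration 1:
  c_1 = (0.190000 + 0.770000)/2 = 0.480000
  f(c_1) = f(0.480000) = -0.406995
  f(a) × f(c) ≥ 0, new interval: [0.480000, 0.770000]
Iteration 2:
  c_2 = (0.480000 + 0.770000)/2 = 0.625000
  f(c_2) = f(0.625000) = -0.185963
  f(a) × f(c) ≥ 0, new interval: [0.625000, 0.770000]

After 2 iteration(s), the approximation is c_2 = 0.625000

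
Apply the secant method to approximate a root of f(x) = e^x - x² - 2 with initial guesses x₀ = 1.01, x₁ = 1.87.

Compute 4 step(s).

f(x) = e^x - x² - 2
x₀ = 1.01, x₁ = 1.87

Secant formula: x_{n+1} = x_n - f(x_n)(x_n - x_{n-1})/(f(x_n) - f(x_{n-1}))

Iteration 1:
  f(1.010000) = -0.274499
  f(1.870000) = 0.991396
  x_2 = 1.870000 - 0.991396×(1.870000 - 1.010000)/(0.991396 - (-0.274499))
       = 1.196484
Iteration 2:
  f(1.870000) = 0.991396
  f(1.196484) = -0.123110
  x_3 = 1.196484 - (-0.123110)×(1.196484 - 1.870000)/(-0.123110 - 0.991396)
       = 1.270882
Iteration 3:
  f(1.196484) = -0.123110
  f(1.270882) = -0.051147
  x_4 = 1.270882 - (-0.051147)×(1.270882 - 1.196484)/(-0.051147 - (-0.123110))
       = 1.323759
Iteration 4:
  f(1.270882) = -0.051147
  f(1.323759) = 0.005181
  x_5 = 1.323759 - 0.005181×(1.323759 - 1.270882)/(0.005181 - (-0.051147))
       = 1.318895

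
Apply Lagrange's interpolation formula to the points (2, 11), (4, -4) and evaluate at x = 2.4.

Lagrange interpolation formula:
P(x) = Σ yᵢ × Lᵢ(x)
where Lᵢ(x) = Π_{j≠i} (x - xⱼ)/(xᵢ - xⱼ)

L_0(2.4) = (2.4 - 4)/(2 - 4) = 0.800000
L_1(2.4) = (2.4 - 2)/(4 - 2) = 0.200000

P(2.4) = 11×L_0(2.4) + (-4)×L_1(2.4)
P(2.4) = 8.000000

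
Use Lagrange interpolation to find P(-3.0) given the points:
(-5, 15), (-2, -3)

Lagrange interpolation formula:
P(x) = Σ yᵢ × Lᵢ(x)
where Lᵢ(x) = Π_{j≠i} (x - xⱼ)/(xᵢ - xⱼ)

L_0(-3.0) = (-3.0 - (-2))/(-5 - (-2)) = 0.333333
L_1(-3.0) = (-3.0 - (-5))/(-2 - (-5)) = 0.666667

P(-3.0) = 15×L_0(-3.0) + (-3)×L_1(-3.0)
P(-3.0) = 3.000000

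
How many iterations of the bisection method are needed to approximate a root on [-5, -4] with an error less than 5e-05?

We need (b-a)/2^n ≤ 5e-05
(-4 - (-5))/2^n ≤ 5e-05
1/2^n ≤ 5e-05
2^n ≥ 20000
n ≥ log₂(20000) = 14.29
n ≥ 15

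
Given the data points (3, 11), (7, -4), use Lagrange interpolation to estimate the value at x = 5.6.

Lagrange interpolation formula:
P(x) = Σ yᵢ × Lᵢ(x)
where Lᵢ(x) = Π_{j≠i} (x - xⱼ)/(xᵢ - xⱼ)

L_0(5.6) = (5.6 - 7)/(3 - 7) = 0.350000
L_1(5.6) = (5.6 - 3)/(7 - 3) = 0.650000

P(5.6) = 11×L_0(5.6) + (-4)×L_1(5.6)
P(5.6) = 1.250000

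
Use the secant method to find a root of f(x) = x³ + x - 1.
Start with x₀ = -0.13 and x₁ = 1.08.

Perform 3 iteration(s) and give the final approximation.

f(x) = x³ + x - 1
x₀ = -0.13, x₁ = 1.08

Secant formula: x_{n+1} = x_n - f(x_n)(x_n - x_{n-1})/(f(x_n) - f(x_{n-1}))

Iteration 1:
  f(-0.130000) = -1.132197
  f(1.080000) = 1.339712
  x_2 = 1.080000 - 1.339712×(1.080000 - (-0.130000))/(1.339712 - (-1.132197))
       = 0.424211
Iteration 2:
  f(1.080000) = 1.339712
  f(0.424211) = -0.499451
  x_3 = 0.424211 - (-0.499451)×(0.424211 - 1.080000)/(-0.499451 - 1.339712)
       = 0.602300
Iteration 3:
  f(0.424211) = -0.499451
  f(0.602300) = -0.179207
  x_4 = 0.602300 - (-0.179207)×(0.602300 - 0.424211)/(-0.179207 - (-0.499451))
       = 0.701958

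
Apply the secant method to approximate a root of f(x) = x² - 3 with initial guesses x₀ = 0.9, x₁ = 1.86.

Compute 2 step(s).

f(x) = x² - 3
x₀ = 0.9, x₁ = 1.86

Secant formula: x_{n+1} = x_n - f(x_n)(x_n - x_{n-1})/(f(x_n) - f(x_{n-1}))

Iteration 1:
  f(0.900000) = -2.190000
  f(1.860000) = 0.459600
  x_2 = 1.860000 - 0.459600×(1.860000 - 0.900000)/(0.459600 - (-2.190000))
       = 1.693478
Iteration 2:
  f(1.860000) = 0.459600
  f(1.693478) = -0.132131
  x_3 = 1.693478 - (-0.132131)×(1.693478 - 1.860000)/(-0.132131 - 0.459600)
       = 1.730662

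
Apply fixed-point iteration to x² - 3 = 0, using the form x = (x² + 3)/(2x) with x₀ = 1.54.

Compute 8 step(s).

Equation: x² - 3 = 0
Fixed-point form: x = (x² + 3)/(2x)
x₀ = 1.54

x_1 = g(1.540000) = 1.744026
x_2 = g(1.744026) = 1.732092
x_3 = g(1.732092) = 1.732051
x_4 = g(1.732051) = 1.732051
x_5 = g(1.732051) = 1.732051
x_6 = g(1.732051) = 1.732051
x_7 = g(1.732051) = 1.732051
x_8 = g(1.732051) = 1.732051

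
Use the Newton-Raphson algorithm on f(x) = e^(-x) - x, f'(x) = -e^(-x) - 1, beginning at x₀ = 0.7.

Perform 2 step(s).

f(x) = e^(-x) - x
f'(x) = -e^(-x) - 1
x₀ = 0.7

Newton-Raphson formula: x_{n+1} = x_n - f(x_n)/f'(x_n)

Iteration 1:
  f(0.700000) = -0.203415
  f'(0.700000) = -1.496585
  x_1 = 0.700000 - (-0.203415)/(-1.496585) = 0.564081
Iteration 2:
  f(0.564081) = 0.004802
  f'(0.564081) = -1.568883
  x_2 = 0.564081 - 0.004802/(-1.568883) = 0.567142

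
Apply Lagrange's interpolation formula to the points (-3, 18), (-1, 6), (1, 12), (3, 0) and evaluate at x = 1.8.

Lagrange interpolation formula:
P(x) = Σ yᵢ × Lᵢ(x)
where Lᵢ(x) = Π_{j≠i} (x - xⱼ)/(xᵢ - xⱼ)

L_0(1.8) = (1.8 - (-1))/(-3 - (-1)) × (1.8 - 1)/(-3 - 1) × (1.8 - 3)/(-3 - 3) = 0.056000
L_1(1.8) = (1.8 - (-3))/(-1 - (-3)) × (1.8 - 1)/(-1 - 1) × (1.8 - 3)/(-1 - 3) = -0.288000
L_2(1.8) = (1.8 - (-3))/(1 - (-3)) × (1.8 - (-1))/(1 - (-1)) × (1.8 - 3)/(1 - 3) = 1.008000
L_3(1.8) = (1.8 - (-3))/(3 - (-3)) × (1.8 - (-1))/(3 - (-1)) × (1.8 - 1)/(3 - 1) = 0.224000

P(1.8) = 18×L_0(1.8) + 6×L_1(1.8) + 12×L_2(1.8) + 0×L_3(1.8)
P(1.8) = 11.376000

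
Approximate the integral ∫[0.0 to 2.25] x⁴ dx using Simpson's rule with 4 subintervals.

f(x) = x⁴
a = 0.0, b = 2.25, n = 4
h = (b - a)/n = 0.562500

Simpson's rule: (h/3)[f(x₀) + 4f(x₁) + 2f(x₂) + ... + f(xₙ)]

x_0 = 0.0000, f(x_0) = 0.000000, coefficient = 1
x_1 = 0.5625, f(x_1) = 0.100113, coefficient = 4
x_2 = 1.1250, f(x_2) = 1.601807, coefficient = 2
x_3 = 1.6875, f(x_3) = 8.109146, coefficient = 4
x_4 = 2.2500, f(x_4) = 25.628906, coefficient = 1

I ≈ (0.562500/3) × 61.669556 = 11.563042
Exact value: 11.533008
Error: 0.030034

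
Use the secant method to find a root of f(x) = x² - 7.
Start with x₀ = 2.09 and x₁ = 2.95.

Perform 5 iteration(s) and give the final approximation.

f(x) = x² - 7
x₀ = 2.09, x₁ = 2.95

Secant formula: x_{n+1} = x_n - f(x_n)(x_n - x_{n-1})/(f(x_n) - f(x_{n-1}))

Iteration 1:
  f(2.090000) = -2.631900
  f(2.950000) = 1.702500
  x_2 = 2.950000 - 1.702500×(2.950000 - 2.090000)/(1.702500 - (-2.631900))
       = 2.612202
Iteration 2:
  f(2.950000) = 1.702500
  f(2.612202) = -0.176399
  x_3 = 2.612202 - (-0.176399)×(2.612202 - 2.950000)/(-0.176399 - 1.702500)
       = 2.643916
Iteration 3:
  f(2.612202) = -0.176399
  f(2.643916) = -0.009707
  x_4 = 2.643916 - (-0.009707)×(2.643916 - 2.612202)/(-0.009707 - (-0.176399))
       = 2.645763
Iteration 4:
  f(2.643916) = -0.009707
  f(2.645763) = 0.000062
  x_5 = 2.645763 - 0.000062×(2.645763 - 2.643916)/(0.000062 - (-0.009707))
       = 2.645751
Iteration 5:
  f(2.645763) = 0.000062
  f(2.645751) = 0.000000
  x_6 = 2.645751 - 0.000000×(2.645751 - 2.645763)/(0.000000 - 0.000062)
       = 2.645751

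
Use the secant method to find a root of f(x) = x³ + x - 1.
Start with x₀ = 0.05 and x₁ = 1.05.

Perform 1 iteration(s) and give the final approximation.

f(x) = x³ + x - 1
x₀ = 0.05, x₁ = 1.05

Secant formula: x_{n+1} = x_n - f(x_n)(x_n - x_{n-1})/(f(x_n) - f(x_{n-1}))

Iteration 1:
  f(0.050000) = -0.949875
  f(1.050000) = 1.207625
  x_2 = 1.050000 - 1.207625×(1.050000 - 0.050000)/(1.207625 - (-0.949875))
       = 0.490267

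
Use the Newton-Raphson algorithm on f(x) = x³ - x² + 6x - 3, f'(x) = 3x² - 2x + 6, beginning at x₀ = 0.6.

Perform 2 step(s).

f(x) = x³ - x² + 6x - 3
f'(x) = 3x² - 2x + 6
x₀ = 0.6

Newton-Raphson formula: x_{n+1} = x_n - f(x_n)/f'(x_n)

Iteration 1:
  f(0.600000) = 0.456000
  f'(0.600000) = 5.880000
  x_1 = 0.600000 - 0.456000/5.880000 = 0.522449
Iteration 2:
  f(0.522449) = 0.004345
  f'(0.522449) = 5.773961
  x_2 = 0.522449 - 0.004345/5.773961 = 0.521696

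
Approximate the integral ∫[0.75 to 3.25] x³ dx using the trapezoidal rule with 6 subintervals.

f(x) = x³
a = 0.75, b = 3.25, n = 6
h = (b - a)/n = 0.416667

Trapezoidal rule: (h/2)[f(x₀) + 2f(x₁) + 2f(x₂) + ... + f(xₙ)]

x_0 = 0.7500, f(x_0) = 0.421875, coefficient = 1
x_1 = 1.1667, f(x_1) = 1.587963, coefficient = 2
x_2 = 1.5833, f(x_2) = 3.969329, coefficient = 2
x_3 = 2.0000, f(x_3) = 8.000000, coefficient = 2
x_4 = 2.4167, f(x_4) = 14.114005, coefficient = 2
x_5 = 2.8333, f(x_5) = 22.745370, coefficient = 2
x_6 = 3.2500, f(x_6) = 34.328125, coefficient = 1

I ≈ (0.416667/2) × 135.583333 = 28.246528
Exact value: 27.812500
Error: 0.434028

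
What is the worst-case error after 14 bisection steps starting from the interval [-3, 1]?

Bisection error bound: |error| ≤ (b-a)/2^n
|error| ≤ (1 - (-3))/2^14 = 4/2^14
|error| ≤ 0.0002441406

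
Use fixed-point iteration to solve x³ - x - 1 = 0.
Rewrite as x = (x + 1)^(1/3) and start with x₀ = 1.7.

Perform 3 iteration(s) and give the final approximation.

Equation: x³ - x - 1 = 0
Fixed-point form: x = (x + 1)^(1/3)
x₀ = 1.7

x_1 = g(1.700000) = 1.392477
x_2 = g(1.392477) = 1.337465
x_3 = g(1.337465) = 1.327135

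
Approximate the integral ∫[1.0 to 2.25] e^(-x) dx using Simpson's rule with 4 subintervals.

f(x) = e^(-x)
a = 1.0, b = 2.25, n = 4
h = (b - a)/n = 0.312500

Simpson's rule: (h/3)[f(x₀) + 4f(x₁) + 2f(x₂) + ... + f(xₙ)]

x_0 = 1.0000, f(x_0) = 0.367879, coefficient = 1
x_1 = 1.3125, f(x_1) = 0.269146, coefficient = 4
x_2 = 1.6250, f(x_2) = 0.196912, coefficient = 2
x_3 = 1.9375, f(x_3) = 0.144064, coefficient = 4
x_4 = 2.2500, f(x_4) = 0.105399, coefficient = 1

I ≈ (0.312500/3) × 2.519942 = 0.262494
Exact value: 0.262480
Error: 0.000014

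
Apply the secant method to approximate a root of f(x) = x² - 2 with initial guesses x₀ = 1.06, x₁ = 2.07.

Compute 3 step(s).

f(x) = x² - 2
x₀ = 1.06, x₁ = 2.07

Secant formula: x_{n+1} = x_n - f(x_n)(x_n - x_{n-1})/(f(x_n) - f(x_{n-1}))

Iteration 1:
  f(1.060000) = -0.876400
  f(2.070000) = 2.284900
  x_2 = 2.070000 - 2.284900×(2.070000 - 1.060000)/(2.284900 - (-0.876400))
       = 1.340000
Iteration 2:
  f(2.070000) = 2.284900
  f(1.340000) = -0.204400
  x_3 = 1.340000 - (-0.204400)×(1.340000 - 2.070000)/(-0.204400 - 2.284900)
       = 1.399941
Iteration 3:
  f(1.340000) = -0.204400
  f(1.399941) = -0.040164
  x_4 = 1.399941 - (-0.040164)×(1.399941 - 1.340000)/(-0.040164 - (-0.204400))
       = 1.414600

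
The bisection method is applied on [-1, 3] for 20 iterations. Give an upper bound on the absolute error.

Bisection error bound: |error| ≤ (b-a)/2^n
|error| ≤ (3 - (-1))/2^20 = 4/2^20
|error| ≤ 0.0000038147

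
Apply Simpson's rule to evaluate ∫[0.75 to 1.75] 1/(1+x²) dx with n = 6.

f(x) = 1/(1+x²)
a = 0.75, b = 1.75, n = 6
h = (b - a)/n = 0.166667

Simpson's rule: (h/3)[f(x₀) + 4f(x₁) + 2f(x₂) + ... + f(xₙ)]

x_0 = 0.7500, f(x_0) = 0.640000, coefficient = 1
x_1 = 0.9167, f(x_1) = 0.543396, coefficient = 4
x_2 = 1.0833, f(x_2) = 0.460064, coefficient = 2
x_3 = 1.2500, f(x_3) = 0.390244, coefficient = 4
x_4 = 1.4167, f(x_4) = 0.332564, coefficient = 2
x_5 = 1.5833, f(x_5) = 0.285149, coefficient = 4
x_6 = 1.7500, f(x_6) = 0.246154, coefficient = 1

I ≈ (0.166667/3) × 7.346563 = 0.408142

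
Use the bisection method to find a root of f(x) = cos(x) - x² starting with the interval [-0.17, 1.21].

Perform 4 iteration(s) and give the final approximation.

f(x) = cos(x) - x²
Initial interval: [-0.17, 1.21]

Iteration 1:
  c_1 = (-0.170000 + 1.210000)/2 = 0.520000
  f(c_1) = f(0.520000) = 0.597419
  f(a) × f(c) ≥ 0, new interval: [0.520000, 1.210000]
Iteration 2:
  c_2 = (0.520000 + 1.210000)/2 = 0.865000
  f(c_2) = f(0.865000) = -0.099585
  f(a) × f(c) < 0, new interval: [0.520000, 0.865000]
Iteration 3:
  c_3 = (0.520000 + 0.865000)/2 = 0.692500
  f(c_3) = f(0.692500) = 0.290096
  f(a) × f(c) ≥ 0, new interval: [0.692500, 0.865000]
Iteration 4:
  c_4 = (0.692500 + 0.865000)/2 = 0.778750
  f(c_4) = f(0.778750) = 0.105341
  f(a) × f(c) ≥ 0, new interval: [0.778750, 0.865000]

After 4 iteration(s), the approximation is c_4 = 0.778750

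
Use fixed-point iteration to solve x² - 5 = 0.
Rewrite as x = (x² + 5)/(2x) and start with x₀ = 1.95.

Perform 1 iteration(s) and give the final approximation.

Equation: x² - 5 = 0
Fixed-point form: x = (x² + 5)/(2x)
x₀ = 1.95

x_1 = g(1.950000) = 2.257051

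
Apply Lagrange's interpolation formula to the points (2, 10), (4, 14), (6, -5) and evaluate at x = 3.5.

Lagrange interpolation formula:
P(x) = Σ yᵢ × Lᵢ(x)
where Lᵢ(x) = Π_{j≠i} (x - xⱼ)/(xᵢ - xⱼ)

L_0(3.5) = (3.5 - 4)/(2 - 4) × (3.5 - 6)/(2 - 6) = 0.156250
L_1(3.5) = (3.5 - 2)/(4 - 2) × (3.5 - 6)/(4 - 6) = 0.937500
L_2(3.5) = (3.5 - 2)/(6 - 2) × (3.5 - 4)/(6 - 4) = -0.093750

P(3.5) = 10×L_0(3.5) + 14×L_1(3.5) + (-5)×L_2(3.5)
P(3.5) = 15.156250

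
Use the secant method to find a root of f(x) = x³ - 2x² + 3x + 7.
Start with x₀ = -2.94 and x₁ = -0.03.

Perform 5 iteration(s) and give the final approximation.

f(x) = x³ - 2x² + 3x + 7
x₀ = -2.94, x₁ = -0.03

Secant formula: x_{n+1} = x_n - f(x_n)(x_n - x_{n-1})/(f(x_n) - f(x_{n-1}))

Iteration 1:
  f(-2.940000) = -44.519384
  f(-0.030000) = 6.908173
  x_2 = -0.030000 - 6.908173×(-0.030000 - (-2.940000))/(6.908173 - (-44.519384))
       = -0.420895
Iteration 2:
  f(-0.030000) = 6.908173
  f(-0.420895) = 5.308446
  x_3 = -0.420895 - 5.308446×(-0.420895 - (-0.030000))/(5.308446 - 6.908173)
       = -1.718020
Iteration 3:
  f(-0.420895) = 5.308446
  f(-1.718020) = -9.128150
  x_4 = -1.718020 - (-9.128150)×(-1.718020 - (-0.420895))/(-9.128150 - 5.308446)
       = -0.897858
Iteration 4:
  f(-1.718020) = -9.128150
  f(-0.897858) = 1.970320
  x_5 = -0.897858 - 1.970320×(-0.897858 - (-1.718020))/(1.970320 - (-9.128150))
       = -1.043462
Iteration 5:
  f(-0.897858) = 1.970320
  f(-1.043462) = 0.555852
  x_6 = -1.043462 - 0.555852×(-1.043462 - (-0.897858))/(0.555852 - 1.970320)
       = -1.100681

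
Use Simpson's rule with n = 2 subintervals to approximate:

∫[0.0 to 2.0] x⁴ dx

f(x) = x⁴
a = 0.0, b = 2.0, n = 2
h = (b - a)/n = 1.000000

Simpson's rule: (h/3)[f(x₀) + 4f(x₁) + 2f(x₂) + ... + f(xₙ)]

x_0 = 0.0000, f(x_0) = 0.000000, coefficient = 1
x_1 = 1.0000, f(x_1) = 1.000000, coefficient = 4
x_2 = 2.0000, f(x_2) = 16.000000, coefficient = 1

I ≈ (1.000000/3) × 20.000000 = 6.666667
Exact value: 6.400000
Error: 0.266667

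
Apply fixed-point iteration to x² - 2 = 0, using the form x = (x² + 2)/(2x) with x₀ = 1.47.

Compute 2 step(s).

Equation: x² - 2 = 0
Fixed-point form: x = (x² + 2)/(2x)
x₀ = 1.47

x_1 = g(1.470000) = 1.415272
x_2 = g(1.415272) = 1.414214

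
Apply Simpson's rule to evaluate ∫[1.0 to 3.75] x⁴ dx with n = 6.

f(x) = x⁴
a = 1.0, b = 3.75, n = 6
h = (b - a)/n = 0.458333

Simpson's rule: (h/3)[f(x₀) + 4f(x₁) + 2f(x₂) + ... + f(xₙ)]

x_0 = 1.0000, f(x_0) = 1.000000, coefficient = 1
x_1 = 1.4583, f(x_1) = 4.523006, coefficient = 4
x_2 = 1.9167, f(x_2) = 13.495419, coefficient = 2
x_3 = 2.3750, f(x_3) = 31.816650, coefficient = 4
x_4 = 2.8333, f(x_4) = 64.445216, coefficient = 2
x_5 = 3.2917, f(x_5) = 117.398730, coefficient = 4
x_6 = 3.7500, f(x_6) = 197.753906, coefficient = 1

I ≈ (0.458333/3) × 969.588723 = 148.131610
Exact value: 148.115430
Error: 0.016181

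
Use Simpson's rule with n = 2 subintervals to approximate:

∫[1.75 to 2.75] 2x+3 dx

f(x) = 2x+3
a = 1.75, b = 2.75, n = 2
h = (b - a)/n = 0.500000

Simpson's rule: (h/3)[f(x₀) + 4f(x₁) + 2f(x₂) + ... + f(xₙ)]

x_0 = 1.7500, f(x_0) = 6.500000, coefficient = 1
x_1 = 2.2500, f(x_1) = 7.500000, coefficient = 4
x_2 = 2.7500, f(x_2) = 8.500000, coefficient = 1

I ≈ (0.500000/3) × 45.000000 = 7.500000
Exact value: 7.500000
Error: 0.000000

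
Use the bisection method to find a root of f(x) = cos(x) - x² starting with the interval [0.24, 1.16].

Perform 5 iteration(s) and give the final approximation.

f(x) = cos(x) - x²
Initial interval: [0.24, 1.16]

Iteration 1:
  c_1 = (0.240000 + 1.160000)/2 = 0.700000
  f(c_1) = f(0.700000) = 0.274842
  f(a) × f(c) ≥ 0, new interval: [0.700000, 1.160000]
Iteration 2:
  c_2 = (0.700000 + 1.160000)/2 = 0.930000
  f(c_2) = f(0.930000) = -0.267066
  f(a) × f(c) < 0, new interval: [0.700000, 0.930000]
Iteration 3:
  c_3 = (0.700000 + 0.930000)/2 = 0.815000
  f(c_3) = f(0.815000) = 0.021643
  f(a) × f(c) ≥ 0, new interval: [0.815000, 0.930000]
Iteration 4:
  c_4 = (0.815000 + 0.930000)/2 = 0.872500
  f(c_4) = f(0.872500) = -0.118343
  f(a) × f(c) < 0, new interval: [0.815000, 0.872500]
Iteration 5:
  c_5 = (0.815000 + 0.872500)/2 = 0.843750
  f(c_5) = f(0.843750) = -0.047248
  f(a) × f(c) < 0, new interval: [0.815000, 0.843750]

After 5 iteration(s), the approximation is c_5 = 0.843750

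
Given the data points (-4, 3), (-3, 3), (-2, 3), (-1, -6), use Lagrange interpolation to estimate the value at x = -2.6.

Lagrange interpolation formula:
P(x) = Σ yᵢ × Lᵢ(x)
where Lᵢ(x) = Π_{j≠i} (x - xⱼ)/(xᵢ - xⱼ)

L_0(-2.6) = (-2.6 - (-3))/(-4 - (-3)) × (-2.6 - (-2))/(-4 - (-2)) × (-2.6 - (-1))/(-4 - (-1)) = -0.064000
L_1(-2.6) = (-2.6 - (-4))/(-3 - (-4)) × (-2.6 - (-2))/(-3 - (-2)) × (-2.6 - (-1))/(-3 - (-1)) = 0.672000
L_2(-2.6) = (-2.6 - (-4))/(-2 - (-4)) × (-2.6 - (-3))/(-2 - (-3)) × (-2.6 - (-1))/(-2 - (-1)) = 0.448000
L_3(-2.6) = (-2.6 - (-4))/(-1 - (-4)) × (-2.6 - (-3))/(-1 - (-3)) × (-2.6 - (-2))/(-1 - (-2)) = -0.056000

P(-2.6) = 3×L_0(-2.6) + 3×L_1(-2.6) + 3×L_2(-2.6) + (-6)×L_3(-2.6)
P(-2.6) = 3.504000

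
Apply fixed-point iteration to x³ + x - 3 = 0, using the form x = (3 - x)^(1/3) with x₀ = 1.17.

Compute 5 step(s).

Equation: x³ + x - 3 = 0
Fixed-point form: x = (3 - x)^(1/3)
x₀ = 1.17

x_1 = g(1.170000) = 1.223161
x_2 = g(1.223161) = 1.211200
x_3 = g(1.211200) = 1.213912
x_4 = g(1.213912) = 1.213298
x_5 = g(1.213298) = 1.213437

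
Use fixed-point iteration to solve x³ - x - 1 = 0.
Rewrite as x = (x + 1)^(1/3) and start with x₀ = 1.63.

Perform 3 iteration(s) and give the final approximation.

Equation: x³ - x - 1 = 0
Fixed-point form: x = (x + 1)^(1/3)
x₀ = 1.63

x_1 = g(1.630000) = 1.380337
x_2 = g(1.380337) = 1.335200
x_3 = g(1.335200) = 1.326706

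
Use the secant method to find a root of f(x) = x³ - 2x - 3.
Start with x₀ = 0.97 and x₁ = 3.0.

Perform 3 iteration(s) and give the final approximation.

f(x) = x³ - 2x - 3
x₀ = 0.97, x₁ = 3.0

Secant formula: x_{n+1} = x_n - f(x_n)(x_n - x_{n-1})/(f(x_n) - f(x_{n-1}))

Iteration 1:
  f(0.970000) = -4.027327
  f(3.000000) = 18.000000
  x_2 = 3.000000 - 18.000000×(3.000000 - 0.970000)/(18.000000 - (-4.027327))
       = 1.341151
Iteration 2:
  f(3.000000) = 18.000000
  f(1.341151) = -3.269991
  x_3 = 1.341151 - (-3.269991)×(1.341151 - 3.000000)/(-3.269991 - 18.000000)
       = 1.596178
Iteration 3:
  f(1.341151) = -3.269991
  f(1.596178) = -2.125637
  x_4 = 1.596178 - (-2.125637)×(1.596178 - 1.341151)/(-2.125637 - (-3.269991))
       = 2.069891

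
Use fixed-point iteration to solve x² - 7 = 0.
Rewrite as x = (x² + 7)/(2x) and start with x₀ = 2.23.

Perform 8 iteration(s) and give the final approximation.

Equation: x² - 7 = 0
Fixed-point form: x = (x² + 7)/(2x)
x₀ = 2.23

x_1 = g(2.230000) = 2.684507
x_2 = g(2.684507) = 2.646031
x_3 = g(2.646031) = 2.645751
x_4 = g(2.645751) = 2.645751
x_5 = g(2.645751) = 2.645751
x_6 = g(2.645751) = 2.645751
x_7 = g(2.645751) = 2.645751
x_8 = g(2.645751) = 2.645751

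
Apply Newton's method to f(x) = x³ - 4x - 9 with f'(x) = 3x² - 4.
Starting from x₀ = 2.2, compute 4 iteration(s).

f(x) = x³ - 4x - 9
f'(x) = 3x² - 4
x₀ = 2.2

Newton-Raphson formula: x_{n+1} = x_n - f(x_n)/f'(x_n)

Iteration 1:
  f(2.200000) = -7.152000
  f'(2.200000) = 10.520000
  x_1 = 2.200000 - (-7.152000)/10.520000 = 2.879848
Iteration 2:
  f(2.879848) = 3.364696
  f'(2.879848) = 20.880572
  x_2 = 2.879848 - 3.364696/20.880572 = 2.718708
Iteration 3:
  f(2.718708) = 0.220151
  f'(2.718708) = 18.174118
  x_3 = 2.718708 - 0.220151/18.174118 = 2.706594
Iteration 4:
  f(2.706594) = 0.001195
  f'(2.706594) = 17.976960
  x_4 = 2.706594 - 0.001195/17.976960 = 2.706528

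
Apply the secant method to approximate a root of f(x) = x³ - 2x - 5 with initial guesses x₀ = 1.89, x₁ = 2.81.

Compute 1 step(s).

f(x) = x³ - 2x - 5
x₀ = 1.89, x₁ = 2.81

Secant formula: x_{n+1} = x_n - f(x_n)(x_n - x_{n-1})/(f(x_n) - f(x_{n-1}))

Iteration 1:
  f(1.890000) = -2.028731
  f(2.810000) = 11.568041
  x_2 = 2.810000 - 11.568041×(2.810000 - 1.890000)/(11.568041 - (-2.028731))
       = 2.027270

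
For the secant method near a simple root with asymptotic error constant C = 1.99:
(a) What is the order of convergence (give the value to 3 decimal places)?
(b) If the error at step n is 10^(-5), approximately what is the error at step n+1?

(a) Secant method has superlinear convergence with order φ = (1+√5)/2 ≈ 1.618.
    This means |e_{n+1}| ≈ C|e_n|^1.618.

(b) With |e_n| = 10^(-5) and C = 1.99:
    |e_{n+1}| ≈ 1.99 × (10^(-5))^1.618 = 1.99 × 10^(-8.09)

(a) ≈ 1.618 (golden ratio); (b) |e_{n+1}| ≈ 1.617e-08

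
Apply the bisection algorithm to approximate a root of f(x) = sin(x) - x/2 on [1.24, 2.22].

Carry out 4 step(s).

f(x) = sin(x) - x/2
Initial interval: [1.24, 2.22]

Iteration 1:
  c_1 = (1.240000 + 2.220000)/2 = 1.730000
  f(c_1) = f(1.730000) = 0.122354
  f(a) × f(c) ≥ 0, new interval: [1.730000, 2.220000]
Iteration 2:
  c_2 = (1.730000 + 2.220000)/2 = 1.975000
  f(c_2) = f(1.975000) = -0.068084
  f(a) × f(c) < 0, new interval: [1.730000, 1.975000]
Iteration 3:
  c_3 = (1.730000 + 1.975000)/2 = 1.852500
  f(c_3) = f(1.852500) = 0.034333
  f(a) × f(c) ≥ 0, new interval: [1.852500, 1.975000]
Iteration 4:
  c_4 = (1.852500 + 1.975000)/2 = 1.913750
  f(c_4) = f(1.913750) = -0.015109
  f(a) × f(c) < 0, new interval: [1.852500, 1.913750]

After 4 iteration(s), the approximation is c_4 = 1.913750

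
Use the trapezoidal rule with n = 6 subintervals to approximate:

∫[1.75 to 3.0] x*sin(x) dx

f(x) = x*sin(x)
a = 1.75, b = 3.0, n = 6
h = (b - a)/n = 0.208333

Trapezoidal rule: (h/2)[f(x₀) + 2f(x₁) + 2f(x₂) + ... + f(xₙ)]

x_0 = 1.7500, f(x_0) = 1.721975, coefficient = 1
x_1 = 1.9583, f(x_1) = 1.813109, coefficient = 2
x_2 = 2.1667, f(x_2) = 1.793264, coefficient = 2
x_3 = 2.3750, f(x_3) = 1.647502, coefficient = 2
x_4 = 2.5833, f(x_4) = 1.368419, coefficient = 2
x_5 = 2.7917, f(x_5) = 0.957062, coefficient = 2
x_6 = 3.0000, f(x_6) = 0.423360, coefficient = 1

I ≈ (0.208333/2) × 17.304047 = 1.802505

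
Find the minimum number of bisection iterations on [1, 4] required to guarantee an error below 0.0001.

We need (b-a)/2^n ≤ 0.0001
(4 - 1)/2^n ≤ 0.0001
3/2^n ≤ 0.0001
2^n ≥ 30000
n ≥ log₂(30000) = 14.87
n ≥ 15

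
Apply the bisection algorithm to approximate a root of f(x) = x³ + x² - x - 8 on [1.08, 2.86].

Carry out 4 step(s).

f(x) = x³ + x² - x - 8
Initial interval: [1.08, 2.86]

Iteration 1:
  c_1 = (1.080000 + 2.860000)/2 = 1.970000
  f(c_1) = f(1.970000) = 1.556273
  f(a) × f(c) < 0, new interval: [1.080000, 1.970000]
Iteration 2:
  c_2 = (1.080000 + 1.970000)/2 = 1.525000
  f(c_2) = f(1.525000) = -3.652797
  f(a) × f(c) ≥ 0, new interval: [1.525000, 1.970000]
Iteration 3:
  c_3 = (1.525000 + 1.970000)/2 = 1.747500
  f(c_3) = f(1.747500) = -1.357305
  f(a) × f(c) ≥ 0, new interval: [1.747500, 1.970000]
Iteration 4:
  c_4 = (1.747500 + 1.970000)/2 = 1.858750
  f(c_4) = f(1.858750) = 0.018093
  f(a) × f(c) < 0, new interval: [1.747500, 1.858750]

After 4 iteration(s), the approximation is c_4 = 1.858750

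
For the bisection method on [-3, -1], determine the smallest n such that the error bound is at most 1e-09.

We need (b-a)/2^n ≤ 1e-09
(-1 - (-3))/2^n ≤ 1e-09
2/2^n ≤ 1e-09
2^n ≥ 2000000000
n ≥ log₂(2000000000) = 30.90
n ≥ 31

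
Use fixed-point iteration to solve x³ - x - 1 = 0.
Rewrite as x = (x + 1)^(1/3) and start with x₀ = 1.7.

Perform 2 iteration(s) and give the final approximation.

Equation: x³ - x - 1 = 0
Fixed-point form: x = (x + 1)^(1/3)
x₀ = 1.7

x_1 = g(1.700000) = 1.392477
x_2 = g(1.392477) = 1.337465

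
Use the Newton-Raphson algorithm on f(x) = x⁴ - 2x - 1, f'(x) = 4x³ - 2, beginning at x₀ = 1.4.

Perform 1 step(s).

f(x) = x⁴ - 2x - 1
f'(x) = 4x³ - 2
x₀ = 1.4

Newton-Raphson formula: x_{n+1} = x_n - f(x_n)/f'(x_n)

Iteration 1:
  f(1.400000) = 0.041600
  f'(1.400000) = 8.976000
  x_1 = 1.400000 - 0.041600/8.976000 = 1.395365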